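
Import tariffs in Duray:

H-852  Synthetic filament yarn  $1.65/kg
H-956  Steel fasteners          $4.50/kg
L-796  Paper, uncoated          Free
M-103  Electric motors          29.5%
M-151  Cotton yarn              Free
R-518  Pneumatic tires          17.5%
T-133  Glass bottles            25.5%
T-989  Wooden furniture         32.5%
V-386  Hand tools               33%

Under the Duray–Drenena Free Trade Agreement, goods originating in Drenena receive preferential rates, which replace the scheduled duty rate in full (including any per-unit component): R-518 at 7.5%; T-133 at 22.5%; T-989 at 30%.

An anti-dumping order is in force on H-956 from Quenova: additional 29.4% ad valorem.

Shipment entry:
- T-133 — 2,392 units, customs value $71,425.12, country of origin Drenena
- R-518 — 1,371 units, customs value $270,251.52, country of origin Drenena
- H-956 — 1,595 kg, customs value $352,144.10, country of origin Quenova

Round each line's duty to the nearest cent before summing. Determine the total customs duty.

$147,047.38

Line 1 (T-133, Drenena, 2,392 units, $71,425.12):
Base rate for T-133 is 25.5%.
Origin Drenena qualifies under the Duray–Drenena agreement and T-133 is covered: preferential rate 22.5% applies instead.
Duty = $71,425.12 × 22.5% = $16,070.65.
Line 2 (R-518, Drenena, 1,371 units, $270,251.52):
Base rate for R-518 is 17.5%.
Origin Drenena qualifies under the Duray–Drenena agreement and R-518 is covered: preferential rate 7.5% applies instead.
Duty = $270,251.52 × 7.5% = $20,268.86.
Line 3 (H-956, Quenova, 1,595 kg, $352,144.10):
Base rate for H-956 is $4.50/kg.
Additional duty on H-956 from Quenova: +29.4% ad valorem. Applied ad valorem rate = 29.4%.
Duty = $352,144.10 × 29.4% + 1,595 × $4.50 = $110,707.87.
Total = $16,070.65 + $20,268.86 + $110,707.87 = $147,047.38.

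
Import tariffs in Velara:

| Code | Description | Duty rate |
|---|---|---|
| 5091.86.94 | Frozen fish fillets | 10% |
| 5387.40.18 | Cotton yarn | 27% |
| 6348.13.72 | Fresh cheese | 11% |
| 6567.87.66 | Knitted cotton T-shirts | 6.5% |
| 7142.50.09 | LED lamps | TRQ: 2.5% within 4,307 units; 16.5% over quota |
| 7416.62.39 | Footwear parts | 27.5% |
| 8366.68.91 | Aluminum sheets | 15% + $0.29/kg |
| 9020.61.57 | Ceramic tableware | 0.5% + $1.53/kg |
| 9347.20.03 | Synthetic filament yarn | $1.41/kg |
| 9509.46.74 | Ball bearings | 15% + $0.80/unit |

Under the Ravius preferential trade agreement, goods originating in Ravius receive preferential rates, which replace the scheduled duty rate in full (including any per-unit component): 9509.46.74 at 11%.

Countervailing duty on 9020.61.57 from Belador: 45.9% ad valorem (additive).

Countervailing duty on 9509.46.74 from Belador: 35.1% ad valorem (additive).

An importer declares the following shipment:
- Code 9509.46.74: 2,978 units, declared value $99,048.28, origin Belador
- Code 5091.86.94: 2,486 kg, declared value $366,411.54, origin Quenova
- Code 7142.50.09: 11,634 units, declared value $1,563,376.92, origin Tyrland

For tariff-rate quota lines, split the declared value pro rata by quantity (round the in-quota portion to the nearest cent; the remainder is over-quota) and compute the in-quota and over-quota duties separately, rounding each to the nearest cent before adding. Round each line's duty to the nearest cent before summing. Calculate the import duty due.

Line 1 (9509.46.74, Belador, 2,978 units, $99,048.28):
Base rate for 9509.46.74 is 15% + $0.80/unit.
9509.46.74 has an FTA preferential rate, but origin Belador is not Ravius; base rate stands.
Additional duty on 9509.46.74 from Belador: +35.1%. Applied ad valorem rate: 15% + 35.1% = 50.1%.
Duty = $99,048.28 × 50.1% + 2,978 × $0.80 = $52,005.59.
Line 2 (5091.86.94, Quenova, 2,486 kg, $366,411.54):
Base rate for 5091.86.94 is 10%.
Duty = $366,411.54 × 10% = $36,641.15.
Line 3 (7142.50.09, Tyrland, 11,634 units, $1,563,376.92):
Code 7142.50.09 is under a tariff-rate quota (threshold 4,307 units). In-quota: 4,307 units at 2.5%; over-quota: 7,327 units at 16.5%.
Pro-rata value split: in-quota = $1,563,376.92 × 4,307/11,634 = $578,774.66; over-quota = $1,563,376.92 − $578,774.66 = $984,602.26.
In-quota duty = $578,774.66 × 2.5% = $14,469.37. Over-quota duty = $984,602.26 × 16.5% = $162,459.37.
Line duty = $14,469.37 + $162,459.37 = $176,928.74.
Total = $52,005.59 + $36,641.15 + $176,928.74 = $265,575.48.

$265,575.48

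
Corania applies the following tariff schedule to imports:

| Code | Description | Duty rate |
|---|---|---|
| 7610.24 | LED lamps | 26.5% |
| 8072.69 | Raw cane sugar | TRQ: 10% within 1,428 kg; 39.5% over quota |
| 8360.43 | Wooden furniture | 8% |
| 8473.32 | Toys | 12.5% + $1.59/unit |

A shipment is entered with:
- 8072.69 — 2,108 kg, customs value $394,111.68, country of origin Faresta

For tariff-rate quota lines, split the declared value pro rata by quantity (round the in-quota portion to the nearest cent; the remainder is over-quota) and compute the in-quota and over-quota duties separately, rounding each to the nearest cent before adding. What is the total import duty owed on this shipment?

$76,915.35

Line 1 (8072.69, Faresta, 2,108 kg, $394,111.68):
Code 8072.69 is under a tariff-rate quota (threshold 1,428 kg). In-quota: 1,428 kg at 10%; over-quota: 680 kg at 39.5%.
Pro-rata value split: in-quota = $394,111.68 × 1,428/2,108 = $266,978.88; over-quota = $394,111.68 − $266,978.88 = $127,132.80.
In-quota duty = $266,978.88 × 10% = $26,697.89. Over-quota duty = $127,132.80 × 39.5% = $50,217.46.
Line duty = $26,697.89 + $50,217.46 = $76,915.35.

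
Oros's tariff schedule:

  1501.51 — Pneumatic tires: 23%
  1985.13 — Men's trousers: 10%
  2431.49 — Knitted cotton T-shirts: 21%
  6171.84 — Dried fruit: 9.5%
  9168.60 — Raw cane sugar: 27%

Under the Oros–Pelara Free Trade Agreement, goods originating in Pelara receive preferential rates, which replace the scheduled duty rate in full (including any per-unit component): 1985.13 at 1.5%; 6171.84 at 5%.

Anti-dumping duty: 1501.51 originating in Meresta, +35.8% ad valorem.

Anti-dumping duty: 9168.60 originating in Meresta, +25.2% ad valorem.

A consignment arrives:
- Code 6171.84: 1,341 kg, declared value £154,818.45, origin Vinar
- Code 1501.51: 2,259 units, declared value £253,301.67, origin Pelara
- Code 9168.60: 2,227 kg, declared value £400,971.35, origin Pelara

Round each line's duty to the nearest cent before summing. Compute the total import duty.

£181,229.39

Line 1 (6171.84, Vinar, 1,341 kg, £154,818.45):
Base rate for 6171.84 is 9.5%.
6171.84 has an FTA preferential rate, but origin Vinar is not Pelara; base rate stands.
Duty = £154,818.45 × 9.5% = £14,707.75.
Line 2 (1501.51, Pelara, 2,259 units, £253,301.67):
Base rate for 1501.51 is 23%.
Origin Pelara is the FTA partner but 1501.51 is not on the preference list; base rate stands.
The additional-duty order on 1501.51 targets Meresta, not Pelara; it does not apply.
Duty = £253,301.67 × 23% = £58,259.38.
Line 3 (9168.60, Pelara, 2,227 kg, £400,971.35):
Base rate for 9168.60 is 27%.
Origin Pelara is the FTA partner but 9168.60 is not on the preference list; base rate stands.
The additional-duty order on 9168.60 targets Meresta, not Pelara; it does not apply.
Duty = £400,971.35 × 27% = £108,262.26.
Total = £14,707.75 + £58,259.38 + £108,262.26 = £181,229.39.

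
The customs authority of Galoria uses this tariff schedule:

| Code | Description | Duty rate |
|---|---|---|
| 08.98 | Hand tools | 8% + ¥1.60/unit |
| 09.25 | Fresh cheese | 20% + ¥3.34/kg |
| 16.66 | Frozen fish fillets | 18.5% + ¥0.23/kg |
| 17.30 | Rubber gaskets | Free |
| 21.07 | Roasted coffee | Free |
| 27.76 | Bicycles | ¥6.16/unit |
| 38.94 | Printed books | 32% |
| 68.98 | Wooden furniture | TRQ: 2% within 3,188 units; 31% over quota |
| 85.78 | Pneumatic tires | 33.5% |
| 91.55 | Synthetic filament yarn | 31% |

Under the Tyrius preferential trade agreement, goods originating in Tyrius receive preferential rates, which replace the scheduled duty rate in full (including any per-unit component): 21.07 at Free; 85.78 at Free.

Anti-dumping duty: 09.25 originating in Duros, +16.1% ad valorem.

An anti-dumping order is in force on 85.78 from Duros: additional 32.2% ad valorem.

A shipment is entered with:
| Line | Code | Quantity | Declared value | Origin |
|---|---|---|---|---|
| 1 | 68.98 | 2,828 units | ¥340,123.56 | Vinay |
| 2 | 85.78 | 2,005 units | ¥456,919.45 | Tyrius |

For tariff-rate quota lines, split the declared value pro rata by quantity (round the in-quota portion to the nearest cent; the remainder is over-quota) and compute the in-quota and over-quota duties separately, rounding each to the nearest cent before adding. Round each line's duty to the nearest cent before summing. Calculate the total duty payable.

Line 1 (68.98, Vinay, 2,828 units, ¥340,123.56):
Code 68.98 is under a tariff-rate quota (threshold 3,188 units). Quantity 2,828 units is within the quota, so the in-quota rate 2% applies to the full value.
Duty = ¥340,123.56 × 2% = ¥6,802.47.
Line 2 (85.78, Tyrius, 2,005 units, ¥456,919.45):
Base rate for 85.78 is 33.5%.
Origin Tyrius qualifies under the Galoria–Tyrius agreement and 85.78 is covered: preferential rate Free applies instead.
The additional-duty order on 85.78 targets Duros, not Tyrius; it does not apply.
Duty = ¥456,919.45 × 0% = ¥0.00.
Total = ¥6,802.47 + ¥0.00 = ¥6,802.47.

¥6,802.47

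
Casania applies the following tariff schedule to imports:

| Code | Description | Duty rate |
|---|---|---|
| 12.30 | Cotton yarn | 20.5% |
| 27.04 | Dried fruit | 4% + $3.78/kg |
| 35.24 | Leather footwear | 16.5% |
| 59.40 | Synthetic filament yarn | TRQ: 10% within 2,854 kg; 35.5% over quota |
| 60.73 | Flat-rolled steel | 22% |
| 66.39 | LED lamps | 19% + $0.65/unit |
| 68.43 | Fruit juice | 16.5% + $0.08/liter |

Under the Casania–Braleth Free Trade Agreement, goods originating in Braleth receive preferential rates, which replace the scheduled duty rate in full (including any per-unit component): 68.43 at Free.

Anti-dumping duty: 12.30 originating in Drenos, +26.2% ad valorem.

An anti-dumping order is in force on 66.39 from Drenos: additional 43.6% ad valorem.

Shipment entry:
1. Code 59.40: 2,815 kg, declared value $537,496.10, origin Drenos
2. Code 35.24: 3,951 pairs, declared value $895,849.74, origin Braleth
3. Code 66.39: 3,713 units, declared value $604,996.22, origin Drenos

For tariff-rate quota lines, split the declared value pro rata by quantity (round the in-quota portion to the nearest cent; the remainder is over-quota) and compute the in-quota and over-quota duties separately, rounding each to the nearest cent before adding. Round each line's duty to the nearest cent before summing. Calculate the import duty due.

Line 1 (59.40, Drenos, 2,815 kg, $537,496.10):
Code 59.40 is under a tariff-rate quota (threshold 2,854 kg). Quantity 2,815 kg is within the quota, so the in-quota rate 10% applies to the full value.
Duty = $537,496.10 × 10% = $53,749.61.
Line 2 (35.24, Braleth, 3,951 pairs, $895,849.74):
Base rate for 35.24 is 16.5%.
Origin Braleth is the FTA partner but 35.24 is not on the preference list; base rate stands.
Duty = $895,849.74 × 16.5% = $147,815.21.
Line 3 (66.39, Drenos, 3,713 units, $604,996.22):
Base rate for 66.39 is 19% + $0.65/unit.
Additional duty on 66.39 from Drenos: +43.6%. Applied ad valorem rate: 19% + 43.6% = 62.6%.
Duty = $604,996.22 × 62.6% + 3,713 × $0.65 = $381,141.08.
Total = $53,749.61 + $147,815.21 + $381,141.08 = $582,705.90.

$582,705.90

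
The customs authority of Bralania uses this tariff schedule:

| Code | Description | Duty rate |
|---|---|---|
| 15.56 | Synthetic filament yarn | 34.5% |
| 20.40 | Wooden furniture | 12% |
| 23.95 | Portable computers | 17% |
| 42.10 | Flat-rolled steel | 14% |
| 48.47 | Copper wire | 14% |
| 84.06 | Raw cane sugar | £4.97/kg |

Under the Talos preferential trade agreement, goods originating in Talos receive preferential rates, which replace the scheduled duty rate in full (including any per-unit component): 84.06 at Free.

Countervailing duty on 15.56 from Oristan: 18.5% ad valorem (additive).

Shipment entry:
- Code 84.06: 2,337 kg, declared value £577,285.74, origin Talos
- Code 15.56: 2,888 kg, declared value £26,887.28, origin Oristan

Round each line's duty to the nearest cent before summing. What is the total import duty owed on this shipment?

£14,250.26

Line 1 (84.06, Talos, 2,337 kg, £577,285.74):
Base rate for 84.06 is £4.97/kg.
Origin Talos qualifies under the Bralania–Talos agreement and 84.06 is covered: preferential rate Free applies instead.
Duty = £577,285.74 × 0% = £0.00.
Line 2 (15.56, Oristan, 2,888 kg, £26,887.28):
Base rate for 15.56 is 34.5%.
Additional duty on 15.56 from Oristan: +18.5%. Applied ad valorem rate: 34.5% + 18.5% = 53%.
Duty = £26,887.28 × 53% = £14,250.26.
Total = £0.00 + £14,250.26 = £14,250.26.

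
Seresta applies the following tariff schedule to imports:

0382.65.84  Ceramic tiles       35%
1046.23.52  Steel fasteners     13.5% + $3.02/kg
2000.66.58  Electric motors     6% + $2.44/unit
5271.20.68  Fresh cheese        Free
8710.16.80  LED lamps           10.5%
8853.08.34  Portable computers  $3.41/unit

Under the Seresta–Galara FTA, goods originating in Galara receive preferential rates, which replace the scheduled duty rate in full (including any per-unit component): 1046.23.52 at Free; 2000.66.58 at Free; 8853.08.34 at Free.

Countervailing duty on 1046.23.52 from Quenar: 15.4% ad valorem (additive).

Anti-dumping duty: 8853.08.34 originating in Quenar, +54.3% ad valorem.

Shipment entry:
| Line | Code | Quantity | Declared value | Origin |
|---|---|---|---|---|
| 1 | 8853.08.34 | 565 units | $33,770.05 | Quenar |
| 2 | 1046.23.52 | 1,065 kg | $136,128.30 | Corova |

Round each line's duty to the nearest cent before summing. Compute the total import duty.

$41,857.41

Line 1 (8853.08.34, Quenar, 565 units, $33,770.05):
Base rate for 8853.08.34 is $3.41/unit.
8853.08.34 has an FTA preferential rate, but origin Quenar is not Galara; base rate stands.
Additional duty on 8853.08.34 from Quenar: +54.3% ad valorem. Applied ad valorem rate = 54.3%.
Duty = $33,770.05 × 54.3% + 565 × $3.41 = $20,263.79.
Line 2 (1046.23.52, Corova, 1,065 kg, $136,128.30):
Base rate for 1046.23.52 is 13.5% + $3.02/kg.
1046.23.52 has an FTA preferential rate, but origin Corova is not Galara; base rate stands.
The additional-duty order on 1046.23.52 targets Quenar, not Corova; it does not apply.
Duty = $136,128.30 × 13.5% + 1,065 × $3.02 = $21,593.62.
Total = $20,263.79 + $21,593.62 = $41,857.41.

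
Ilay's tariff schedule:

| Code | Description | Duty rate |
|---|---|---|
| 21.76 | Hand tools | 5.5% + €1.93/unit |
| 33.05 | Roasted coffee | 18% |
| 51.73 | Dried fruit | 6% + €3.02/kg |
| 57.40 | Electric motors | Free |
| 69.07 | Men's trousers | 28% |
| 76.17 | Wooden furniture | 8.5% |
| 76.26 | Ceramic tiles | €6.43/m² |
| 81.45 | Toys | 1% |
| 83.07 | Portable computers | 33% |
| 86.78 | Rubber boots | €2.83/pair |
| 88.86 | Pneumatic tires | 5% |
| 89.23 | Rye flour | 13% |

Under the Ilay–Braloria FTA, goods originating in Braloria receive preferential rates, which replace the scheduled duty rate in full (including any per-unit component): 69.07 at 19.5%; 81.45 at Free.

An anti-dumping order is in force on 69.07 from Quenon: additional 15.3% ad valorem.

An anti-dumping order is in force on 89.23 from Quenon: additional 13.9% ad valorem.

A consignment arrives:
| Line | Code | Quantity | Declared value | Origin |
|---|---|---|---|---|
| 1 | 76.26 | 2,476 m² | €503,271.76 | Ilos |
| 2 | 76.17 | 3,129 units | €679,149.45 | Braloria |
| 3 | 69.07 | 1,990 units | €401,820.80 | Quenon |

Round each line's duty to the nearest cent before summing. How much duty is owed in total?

€247,636.79

Line 1 (76.26, Ilos, 2,476 m², €503,271.76):
Base rate for 76.26 is €6.43/m².
Duty = 2,476 × €6.43 = €15,920.68.
Line 2 (76.17, Braloria, 3,129 units, €679,149.45):
Base rate for 76.17 is 8.5%.
Origin Braloria is the FTA partner but 76.17 is not on the preference list; base rate stands.
Duty = €679,149.45 × 8.5% = €57,727.70.
Line 3 (69.07, Quenon, 1,990 units, €401,820.80):
Base rate for 69.07 is 28%.
69.07 has an FTA preferential rate, but origin Quenon is not Braloria; base rate stands.
Additional duty on 69.07 from Quenon: +15.3%. Applied ad valorem rate: 28% + 15.3% = 43.3%.
Duty = €401,820.80 × 43.3% = €173,988.41.
Total = €15,920.68 + €57,727.70 + €173,988.41 = €247,636.79.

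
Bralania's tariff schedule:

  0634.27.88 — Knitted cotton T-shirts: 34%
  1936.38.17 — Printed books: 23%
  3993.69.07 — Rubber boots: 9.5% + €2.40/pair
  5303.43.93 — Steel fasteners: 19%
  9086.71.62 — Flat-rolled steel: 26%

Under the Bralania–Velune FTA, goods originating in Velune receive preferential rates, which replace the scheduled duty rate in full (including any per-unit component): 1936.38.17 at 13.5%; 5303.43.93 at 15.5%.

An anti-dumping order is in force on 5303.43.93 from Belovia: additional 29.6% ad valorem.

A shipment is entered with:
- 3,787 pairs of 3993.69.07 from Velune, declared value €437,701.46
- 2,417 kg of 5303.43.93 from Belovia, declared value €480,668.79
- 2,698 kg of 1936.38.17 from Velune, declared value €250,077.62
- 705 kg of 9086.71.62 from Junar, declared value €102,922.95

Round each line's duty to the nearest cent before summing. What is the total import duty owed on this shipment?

€344,795.92

Line 1 (3993.69.07, Velune, 3,787 pairs, €437,701.46):
Base rate for 3993.69.07 is 9.5% + €2.40/pair.
Origin Velune is the FTA partner but 3993.69.07 is not on the preference list; base rate stands.
Duty = €437,701.46 × 9.5% + 3,787 × €2.40 = €50,670.44.
Line 2 (5303.43.93, Belovia, 2,417 kg, €480,668.79):
Base rate for 5303.43.93 is 19%.
5303.43.93 has an FTA preferential rate, but origin Belovia is not Velune; base rate stands.
Additional duty on 5303.43.93 from Belovia: +29.6%. Applied ad valorem rate: 19% + 29.6% = 48.6%.
Duty = €480,668.79 × 48.6% = €233,605.03.
Line 3 (1936.38.17, Velune, 2,698 kg, €250,077.62):
Base rate for 1936.38.17 is 23%.
Origin Velune qualifies under the Bralania–Velune agreement and 1936.38.17 is covered: preferential rate 13.5% applies instead.
Duty = €250,077.62 × 13.5% = €33,760.48.
Line 4 (9086.71.62, Junar, 705 kg, €102,922.95):
Base rate for 9086.71.62 is 26%.
Duty = €102,922.95 × 26% = €26,759.97.
Total = €50,670.44 + €233,605.03 + €33,760.48 + €26,759.97 = €344,795.92.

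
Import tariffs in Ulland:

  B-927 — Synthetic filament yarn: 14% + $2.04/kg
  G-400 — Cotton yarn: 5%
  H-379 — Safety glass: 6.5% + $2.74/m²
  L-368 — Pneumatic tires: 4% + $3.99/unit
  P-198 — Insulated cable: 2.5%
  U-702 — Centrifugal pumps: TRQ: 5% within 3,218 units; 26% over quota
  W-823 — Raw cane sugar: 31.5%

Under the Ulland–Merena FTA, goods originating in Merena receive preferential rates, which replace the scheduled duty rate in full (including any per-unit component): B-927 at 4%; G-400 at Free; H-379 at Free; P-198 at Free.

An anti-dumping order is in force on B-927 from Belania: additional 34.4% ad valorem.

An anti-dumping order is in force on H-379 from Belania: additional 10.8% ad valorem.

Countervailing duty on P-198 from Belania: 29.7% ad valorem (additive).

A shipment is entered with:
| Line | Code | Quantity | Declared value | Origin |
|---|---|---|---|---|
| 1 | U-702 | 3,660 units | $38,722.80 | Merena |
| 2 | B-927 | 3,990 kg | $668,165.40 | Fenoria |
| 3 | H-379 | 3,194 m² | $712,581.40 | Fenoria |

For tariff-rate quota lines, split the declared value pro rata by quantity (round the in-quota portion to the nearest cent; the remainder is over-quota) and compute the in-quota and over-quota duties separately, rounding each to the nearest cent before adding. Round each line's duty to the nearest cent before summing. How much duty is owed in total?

Line 1 (U-702, Merena, 3,660 units, $38,722.80):
Code U-702 is under a tariff-rate quota (threshold 3,218 units). In-quota: 3,218 units at 5%; over-quota: 442 units at 26%.
Pro-rata value split: in-quota = $38,722.80 × 3,218/3,660 = $34,046.44; over-quota = $38,722.80 − $34,046.44 = $4,676.36.
In-quota duty = $34,046.44 × 5% = $1,702.32. Over-quota duty = $4,676.36 × 26% = $1,215.85.
Line duty = $1,702.32 + $1,215.85 = $2,918.17.
Line 2 (B-927, Fenoria, 3,990 kg, $668,165.40):
Base rate for B-927 is 14% + $2.04/kg.
B-927 has an FTA preferential rate, but origin Fenoria is not Merena; base rate stands.
The additional-duty order on B-927 targets Belania, not Fenoria; it does not apply.
Duty = $668,165.40 × 14% + 3,990 × $2.04 = $101,682.76.
Line 3 (H-379, Fenoria, 3,194 m², $712,581.40):
Base rate for H-379 is 6.5% + $2.74/m².
H-379 has an FTA preferential rate, but origin Fenoria is not Merena; base rate stands.
The additional-duty order on H-379 targets Belania, not Fenoria; it does not apply.
Duty = $712,581.40 × 6.5% + 3,194 × $2.74 = $55,069.35.
Total = $2,918.17 + $101,682.76 + $55,069.35 = $159,670.28.

$159,670.28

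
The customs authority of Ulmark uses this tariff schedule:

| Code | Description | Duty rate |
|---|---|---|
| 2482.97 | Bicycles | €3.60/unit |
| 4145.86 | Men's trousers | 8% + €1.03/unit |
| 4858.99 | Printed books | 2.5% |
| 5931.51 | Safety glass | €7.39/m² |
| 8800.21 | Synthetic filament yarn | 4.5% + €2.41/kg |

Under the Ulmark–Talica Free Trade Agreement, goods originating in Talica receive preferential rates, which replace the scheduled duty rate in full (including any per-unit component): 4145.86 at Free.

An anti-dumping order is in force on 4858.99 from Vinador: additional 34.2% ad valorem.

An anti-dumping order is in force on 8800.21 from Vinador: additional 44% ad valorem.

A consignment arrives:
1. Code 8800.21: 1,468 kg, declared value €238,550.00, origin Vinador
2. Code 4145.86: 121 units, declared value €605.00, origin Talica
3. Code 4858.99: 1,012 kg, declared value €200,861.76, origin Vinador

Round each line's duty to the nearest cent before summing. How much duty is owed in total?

Line 1 (8800.21, Vinador, 1,468 kg, €238,550.00):
Base rate for 8800.21 is 4.5% + €2.41/kg.
Additional duty on 8800.21 from Vinador: +44%. Applied ad valorem rate: 4.5% + 44% = 48.5%.
Duty = €238,550.00 × 48.5% + 1,468 × €2.41 = €119,234.63.
Line 2 (4145.86, Talica, 121 units, €605.00):
Base rate for 4145.86 is 8% + €1.03/unit.
Origin Talica qualifies under the Ulmark–Talica agreement and 4145.86 is covered: preferential rate Free applies instead.
Duty = €605.00 × 0% = €0.00.
Line 3 (4858.99, Vinador, 1,012 kg, €200,861.76):
Base rate for 4858.99 is 2.5%.
Additional duty on 4858.99 from Vinador: +34.2%. Applied ad valorem rate: 2.5% + 34.2% = 36.7%.
Duty = €200,861.76 × 36.7% = €73,716.27.
Total = €119,234.63 + €0.00 + €73,716.27 = €192,950.90.

€192,950.90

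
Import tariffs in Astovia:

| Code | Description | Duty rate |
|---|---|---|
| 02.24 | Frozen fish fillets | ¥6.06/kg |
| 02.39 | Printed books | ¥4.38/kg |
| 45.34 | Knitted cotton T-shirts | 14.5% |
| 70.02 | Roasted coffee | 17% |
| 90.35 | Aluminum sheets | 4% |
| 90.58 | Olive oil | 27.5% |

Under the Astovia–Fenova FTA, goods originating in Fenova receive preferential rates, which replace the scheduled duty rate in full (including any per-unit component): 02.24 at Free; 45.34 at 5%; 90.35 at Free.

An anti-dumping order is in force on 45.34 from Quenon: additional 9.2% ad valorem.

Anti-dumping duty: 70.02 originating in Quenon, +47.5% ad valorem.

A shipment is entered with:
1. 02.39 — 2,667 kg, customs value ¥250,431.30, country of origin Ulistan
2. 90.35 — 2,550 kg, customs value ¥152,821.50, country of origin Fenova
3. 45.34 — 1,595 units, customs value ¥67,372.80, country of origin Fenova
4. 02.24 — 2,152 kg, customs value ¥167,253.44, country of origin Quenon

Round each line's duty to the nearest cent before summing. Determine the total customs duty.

¥28,091.22

Line 1 (02.39, Ulistan, 2,667 kg, ¥250,431.30):
Base rate for 02.39 is ¥4.38/kg.
Duty = 2,667 × ¥4.38 = ¥11,681.46.
Line 2 (90.35, Fenova, 2,550 kg, ¥152,821.50):
Base rate for 90.35 is 4%.
Origin Fenova qualifies under the Astovia–Fenova agreement and 90.35 is covered: preferential rate Free applies instead.
Duty = ¥152,821.50 × 0% = ¥0.00.
Line 3 (45.34, Fenova, 1,595 units, ¥67,372.80):
Base rate for 45.34 is 14.5%.
Origin Fenova qualifies under the Astovia–Fenova agreement and 45.34 is covered: preferential rate 5% applies instead.
The additional-duty order on 45.34 targets Quenon, not Fenova; it does not apply.
Duty = ¥67,372.80 × 5% = ¥3,368.64.
Line 4 (02.24, Quenon, 2,152 kg, ¥167,253.44):
Base rate for 02.24 is ¥6.06/kg.
02.24 has an FTA preferential rate, but origin Quenon is not Fenova; base rate stands.
Duty = 2,152 × ¥6.06 = ¥13,041.12.
Total = ¥11,681.46 + ¥0.00 + ¥3,368.64 + ¥13,041.12 = ¥28,091.22.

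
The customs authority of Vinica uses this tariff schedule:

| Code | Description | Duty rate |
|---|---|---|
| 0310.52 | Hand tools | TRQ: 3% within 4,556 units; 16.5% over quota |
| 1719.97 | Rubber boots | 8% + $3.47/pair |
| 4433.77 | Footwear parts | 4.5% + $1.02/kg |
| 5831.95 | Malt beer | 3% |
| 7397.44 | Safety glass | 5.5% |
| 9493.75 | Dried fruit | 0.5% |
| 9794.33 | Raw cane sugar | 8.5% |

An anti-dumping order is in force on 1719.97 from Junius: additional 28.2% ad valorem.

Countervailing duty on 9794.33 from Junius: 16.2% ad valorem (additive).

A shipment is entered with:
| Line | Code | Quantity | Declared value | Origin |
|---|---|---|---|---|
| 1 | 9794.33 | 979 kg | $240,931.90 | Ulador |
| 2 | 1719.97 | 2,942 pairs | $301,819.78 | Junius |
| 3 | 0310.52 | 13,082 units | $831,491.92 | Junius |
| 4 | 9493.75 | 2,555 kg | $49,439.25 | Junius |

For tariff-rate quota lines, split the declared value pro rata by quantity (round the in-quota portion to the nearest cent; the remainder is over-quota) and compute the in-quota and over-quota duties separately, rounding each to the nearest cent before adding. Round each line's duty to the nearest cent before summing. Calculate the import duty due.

Line 1 (9794.33, Ulador, 979 kg, $240,931.90):
Base rate for 9794.33 is 8.5%.
The additional-duty order on 9794.33 targets Junius, not Ulador; it does not apply.
Duty = $240,931.90 × 8.5% = $20,479.21.
Line 2 (1719.97, Junius, 2,942 pairs, $301,819.78):
Base rate for 1719.97 is 8% + $3.47/pair.
Additional duty on 1719.97 from Junius: +28.2%. Applied ad valorem rate: 8% + 28.2% = 36.2%.
Duty = $301,819.78 × 36.2% + 2,942 × $3.47 = $119,467.50.
Line 3 (0310.52, Junius, 13,082 units, $831,491.92):
Code 0310.52 is under a tariff-rate quota (threshold 4,556 units). In-quota: 4,556 units at 3%; over-quota: 8,526 units at 16.5%.
Pro-rata value split: in-quota = $831,491.92 × 4,556/13,082 = $289,579.36; over-quota = $831,491.92 − $289,579.36 = $541,912.56.
In-quota duty = $289,579.36 × 3% = $8,687.38. Over-quota duty = $541,912.56 × 16.5% = $89,415.57.
Line duty = $8,687.38 + $89,415.57 = $98,102.95.
Line 4 (9493.75, Junius, 2,555 kg, $49,439.25):
Base rate for 9493.75 is 0.5%.
Duty = $49,439.25 × 0.5% = $247.20.
Total = $20,479.21 + $119,467.50 + $98,102.95 + $247.20 = $238,296.86.

$238,296.86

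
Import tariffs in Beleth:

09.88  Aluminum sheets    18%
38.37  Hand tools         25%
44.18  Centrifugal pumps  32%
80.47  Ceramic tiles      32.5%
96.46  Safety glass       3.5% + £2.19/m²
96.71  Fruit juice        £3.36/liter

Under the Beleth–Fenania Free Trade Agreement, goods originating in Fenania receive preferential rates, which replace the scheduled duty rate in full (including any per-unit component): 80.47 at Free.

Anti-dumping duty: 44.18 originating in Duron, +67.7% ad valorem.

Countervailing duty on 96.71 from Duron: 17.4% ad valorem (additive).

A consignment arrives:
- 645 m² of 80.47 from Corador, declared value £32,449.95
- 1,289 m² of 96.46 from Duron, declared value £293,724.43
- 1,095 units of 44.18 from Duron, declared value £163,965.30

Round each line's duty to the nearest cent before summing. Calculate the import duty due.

£187,122.90

Line 1 (80.47, Corador, 645 m², £32,449.95):
Base rate for 80.47 is 32.5%.
80.47 has an FTA preferential rate, but origin Corador is not Fenania; base rate stands.
Duty = £32,449.95 × 32.5% = £10,546.23.
Line 2 (96.46, Duron, 1,289 m², £293,724.43):
Base rate for 96.46 is 3.5% + £2.19/m².
Duty = £293,724.43 × 3.5% + 1,289 × £2.19 = £13,103.27.
Line 3 (44.18, Duron, 1,095 units, £163,965.30):
Base rate for 44.18 is 32%.
Additional duty on 44.18 from Duron: +67.7%. Applied ad valorem rate: 32% + 67.7% = 99.7%.
Duty = £163,965.30 × 99.7% = £163,473.40.
Total = £10,546.23 + £13,103.27 + £163,473.40 = £187,122.90.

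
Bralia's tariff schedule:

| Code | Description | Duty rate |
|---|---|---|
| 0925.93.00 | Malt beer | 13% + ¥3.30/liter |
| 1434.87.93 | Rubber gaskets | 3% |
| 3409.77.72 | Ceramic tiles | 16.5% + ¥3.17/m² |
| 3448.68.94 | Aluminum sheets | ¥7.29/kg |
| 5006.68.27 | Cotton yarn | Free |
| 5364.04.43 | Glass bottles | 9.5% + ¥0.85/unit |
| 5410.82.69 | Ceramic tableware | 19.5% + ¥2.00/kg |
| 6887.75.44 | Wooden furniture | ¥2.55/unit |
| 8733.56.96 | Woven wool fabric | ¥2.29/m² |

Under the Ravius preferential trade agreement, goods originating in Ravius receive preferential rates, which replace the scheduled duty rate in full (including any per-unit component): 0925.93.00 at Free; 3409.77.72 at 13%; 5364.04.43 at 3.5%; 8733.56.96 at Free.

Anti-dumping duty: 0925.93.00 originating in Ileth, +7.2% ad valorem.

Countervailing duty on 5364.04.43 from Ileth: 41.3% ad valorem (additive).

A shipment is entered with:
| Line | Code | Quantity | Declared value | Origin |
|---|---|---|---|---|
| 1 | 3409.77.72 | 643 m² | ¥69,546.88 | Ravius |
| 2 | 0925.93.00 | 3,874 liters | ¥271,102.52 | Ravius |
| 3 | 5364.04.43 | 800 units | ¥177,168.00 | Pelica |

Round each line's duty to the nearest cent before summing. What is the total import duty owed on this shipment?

Line 1 (3409.77.72, Ravius, 643 m², ¥69,546.88):
Base rate for 3409.77.72 is 16.5% + ¥3.17/m².
Origin Ravius qualifies under the Bralia–Ravius agreement and 3409.77.72 is covered: preferential rate 13% applies instead.
Duty = ¥69,546.88 × 13% = ¥9,041.09.
Line 2 (0925.93.00, Ravius, 3,874 liters, ¥271,102.52):
Base rate for 0925.93.00 is 13% + ¥3.30/liter.
Origin Ravius qualifies under the Bralia–Ravius agreement and 0925.93.00 is covered: preferential rate Free applies instead.
The additional-duty order on 0925.93.00 targets Ileth, not Ravius; it does not apply.
Duty = ¥271,102.52 × 0% = ¥0.00.
Line 3 (5364.04.43, Pelica, 800 units, ¥177,168.00):
Base rate for 5364.04.43 is 9.5% + ¥0.85/unit.
5364.04.43 has an FTA preferential rate, but origin Pelica is not Ravius; base rate stands.
The additional-duty order on 5364.04.43 targets Ileth, not Pelica; it does not apply.
Duty = ¥177,168.00 × 9.5% + 800 × ¥0.85 = ¥17,510.96.
Total = ¥9,041.09 + ¥0.00 + ¥17,510.96 = ¥26,552.05.

¥26,552.05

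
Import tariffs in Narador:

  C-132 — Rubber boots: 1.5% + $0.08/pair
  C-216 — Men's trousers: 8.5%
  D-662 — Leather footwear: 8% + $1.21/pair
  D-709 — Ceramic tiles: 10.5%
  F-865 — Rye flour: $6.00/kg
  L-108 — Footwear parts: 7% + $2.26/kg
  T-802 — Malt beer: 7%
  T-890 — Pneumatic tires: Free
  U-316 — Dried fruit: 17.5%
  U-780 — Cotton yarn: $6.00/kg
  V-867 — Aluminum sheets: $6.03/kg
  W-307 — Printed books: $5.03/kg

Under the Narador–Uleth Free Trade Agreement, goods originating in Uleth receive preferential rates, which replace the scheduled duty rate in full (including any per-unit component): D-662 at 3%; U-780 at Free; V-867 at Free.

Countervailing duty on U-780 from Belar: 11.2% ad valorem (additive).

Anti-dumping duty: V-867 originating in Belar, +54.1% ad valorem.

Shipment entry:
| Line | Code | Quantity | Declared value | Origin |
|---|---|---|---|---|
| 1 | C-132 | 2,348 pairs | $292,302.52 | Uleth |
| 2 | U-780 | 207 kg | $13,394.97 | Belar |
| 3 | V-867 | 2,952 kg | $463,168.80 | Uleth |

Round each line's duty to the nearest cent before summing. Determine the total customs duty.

$7,314.62

Line 1 (C-132, Uleth, 2,348 pairs, $292,302.52):
Base rate for C-132 is 1.5% + $0.08/pair.
Origin Uleth is the FTA partner but C-132 is not on the preference list; base rate stands.
Duty = $292,302.52 × 1.5% + 2,348 × $0.08 = $4,572.38.
Line 2 (U-780, Belar, 207 kg, $13,394.97):
Base rate for U-780 is $6.00/kg.
U-780 has an FTA preferential rate, but origin Belar is not Uleth; base rate stands.
Additional duty on U-780 from Belar: +11.2% ad valorem. Applied ad valorem rate = 11.2%.
Duty = $13,394.97 × 11.2% + 207 × $6.00 = $2,742.24.
Line 3 (V-867, Uleth, 2,952 kg, $463,168.80):
Base rate for V-867 is $6.03/kg.
Origin Uleth qualifies under the Narador–Uleth agreement and V-867 is covered: preferential rate Free applies instead.
The additional-duty order on V-867 targets Belar, not Uleth; it does not apply.
Duty = $463,168.80 × 0% = $0.00.
Total = $4,572.38 + $2,742.24 + $0.00 = $7,314.62.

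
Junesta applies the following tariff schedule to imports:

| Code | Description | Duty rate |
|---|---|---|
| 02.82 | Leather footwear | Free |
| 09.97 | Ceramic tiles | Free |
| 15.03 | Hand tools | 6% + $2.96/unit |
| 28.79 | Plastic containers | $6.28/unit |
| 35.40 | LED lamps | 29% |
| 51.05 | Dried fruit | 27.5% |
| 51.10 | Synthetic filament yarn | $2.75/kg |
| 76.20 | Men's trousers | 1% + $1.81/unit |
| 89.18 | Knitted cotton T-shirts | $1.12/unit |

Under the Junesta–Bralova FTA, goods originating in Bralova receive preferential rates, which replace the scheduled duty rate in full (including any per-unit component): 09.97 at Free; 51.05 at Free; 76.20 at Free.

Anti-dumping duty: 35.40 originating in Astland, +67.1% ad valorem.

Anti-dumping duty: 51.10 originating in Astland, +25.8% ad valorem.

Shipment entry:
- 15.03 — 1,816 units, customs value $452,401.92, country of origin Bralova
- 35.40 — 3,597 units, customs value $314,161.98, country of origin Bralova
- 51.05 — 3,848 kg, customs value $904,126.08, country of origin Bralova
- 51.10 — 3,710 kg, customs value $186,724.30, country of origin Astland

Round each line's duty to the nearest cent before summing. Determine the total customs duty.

Line 1 (15.03, Bralova, 1,816 units, $452,401.92):
Base rate for 15.03 is 6% + $2.96/unit.
Origin Bralova is the FTA partner but 15.03 is not on the preference list; base rate stands.
Duty = $452,401.92 × 6% + 1,816 × $2.96 = $32,519.48.
Line 2 (35.40, Bralova, 3,597 units, $314,161.98):
Base rate for 35.40 is 29%.
Origin Bralova is the FTA partner but 35.40 is not on the preference list; base rate stands.
The additional-duty order on 35.40 targets Astland, not Bralova; it does not apply.
Duty = $314,161.98 × 29% = $91,106.97.
Line 3 (51.05, Bralova, 3,848 kg, $904,126.08):
Base rate for 51.05 is 27.5%.
Origin Bralova qualifies under the Junesta–Bralova agreement and 51.05 is covered: preferential rate Free applies instead.
Duty = $904,126.08 × 0% = $0.00.
Line 4 (51.10, Astland, 3,710 kg, $186,724.30):
Base rate for 51.10 is $2.75/kg.
Additional duty on 51.10 from Astland: +25.8% ad valorem. Applied ad valorem rate = 25.8%.
Duty = $186,724.30 × 25.8% + 3,710 × $2.75 = $58,377.37.
Total = $32,519.48 + $91,106.97 + $0.00 + $58,377.37 = $182,003.82.

$182,003.82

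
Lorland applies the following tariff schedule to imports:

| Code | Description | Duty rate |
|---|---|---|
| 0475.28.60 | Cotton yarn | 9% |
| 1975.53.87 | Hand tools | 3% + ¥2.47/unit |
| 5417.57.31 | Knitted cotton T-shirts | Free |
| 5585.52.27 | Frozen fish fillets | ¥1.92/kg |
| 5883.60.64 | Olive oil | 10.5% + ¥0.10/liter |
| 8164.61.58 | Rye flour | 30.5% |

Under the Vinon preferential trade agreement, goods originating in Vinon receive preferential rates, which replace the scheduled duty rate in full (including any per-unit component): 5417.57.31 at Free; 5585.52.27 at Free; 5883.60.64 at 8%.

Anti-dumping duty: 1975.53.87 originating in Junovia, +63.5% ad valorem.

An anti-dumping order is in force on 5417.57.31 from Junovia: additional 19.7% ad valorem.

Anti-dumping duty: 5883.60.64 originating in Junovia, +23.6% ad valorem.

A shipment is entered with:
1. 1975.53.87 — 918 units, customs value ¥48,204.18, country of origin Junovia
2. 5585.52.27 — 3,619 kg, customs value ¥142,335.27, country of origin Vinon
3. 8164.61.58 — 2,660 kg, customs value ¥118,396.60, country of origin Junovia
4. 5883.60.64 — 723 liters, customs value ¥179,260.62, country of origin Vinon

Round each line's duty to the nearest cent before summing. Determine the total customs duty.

¥84,775.05

Line 1 (1975.53.87, Junovia, 918 units, ¥48,204.18):
Base rate for 1975.53.87 is 3% + ¥2.47/unit.
Additional duty on 1975.53.87 from Junovia: +63.5%. Applied ad valorem rate: 3% + 63.5% = 66.5%.
Duty = ¥48,204.18 × 66.5% + 918 × ¥2.47 = ¥34,323.24.
Line 2 (5585.52.27, Vinon, 3,619 kg, ¥142,335.27):
Base rate for 5585.52.27 is ¥1.92/kg.
Origin Vinon qualifies under the Lorland–Vinon agreement and 5585.52.27 is covered: preferential rate Free applies instead.
Duty = ¥142,335.27 × 0% = ¥0.00.
Line 3 (8164.61.58, Junovia, 2,660 kg, ¥118,396.60):
Base rate for 8164.61.58 is 30.5%.
Duty = ¥118,396.60 × 30.5% = ¥36,110.96.
Line 4 (5883.60.64, Vinon, 723 liters, ¥179,260.62):
Base rate for 5883.60.64 is 10.5% + ¥0.10/liter.
Origin Vinon qualifies under the Lorland–Vinon agreement and 5883.60.64 is covered: preferential rate 8% applies instead.
The additional-duty order on 5883.60.64 targets Junovia, not Vinon; it does not apply.
Duty = ¥179,260.62 × 8% = ¥14,340.85.
Total = ¥34,323.24 + ¥0.00 + ¥36,110.96 + ¥14,340.85 = ¥84,775.05.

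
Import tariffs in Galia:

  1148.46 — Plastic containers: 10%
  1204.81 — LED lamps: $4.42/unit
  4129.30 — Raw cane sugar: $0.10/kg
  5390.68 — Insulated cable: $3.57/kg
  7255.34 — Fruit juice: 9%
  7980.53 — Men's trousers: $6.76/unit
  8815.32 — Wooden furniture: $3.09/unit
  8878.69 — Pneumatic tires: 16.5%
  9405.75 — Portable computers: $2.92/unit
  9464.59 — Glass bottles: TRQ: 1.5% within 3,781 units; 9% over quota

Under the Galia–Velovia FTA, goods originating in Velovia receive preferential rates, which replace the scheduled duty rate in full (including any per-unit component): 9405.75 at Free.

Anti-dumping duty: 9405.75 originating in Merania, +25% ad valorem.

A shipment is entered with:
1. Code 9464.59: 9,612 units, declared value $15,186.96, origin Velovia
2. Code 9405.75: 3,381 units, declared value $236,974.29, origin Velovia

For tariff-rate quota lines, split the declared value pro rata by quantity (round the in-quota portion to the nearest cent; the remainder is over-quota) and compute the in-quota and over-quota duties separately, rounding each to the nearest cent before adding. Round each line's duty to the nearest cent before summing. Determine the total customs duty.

$918.78

Line 1 (9464.59, Velovia, 9,612 units, $15,186.96):
Code 9464.59 is under a tariff-rate quota (threshold 3,781 units). In-quota: 3,781 units at 1.5%; over-quota: 5,831 units at 9%.
Pro-rata value split: in-quota = $15,186.96 × 3,781/9,612 = $5,973.98; over-quota = $15,186.96 − $5,973.98 = $9,212.98.
In-quota duty = $5,973.98 × 1.5% = $89.61. Over-quota duty = $9,212.98 × 9% = $829.17.
Line duty = $89.61 + $829.17 = $918.78.
Line 2 (9405.75, Velovia, 3,381 units, $236,974.29):
Base rate for 9405.75 is $2.92/unit.
Origin Velovia qualifies under the Galia–Velovia agreement and 9405.75 is covered: preferential rate Free applies instead.
The additional-duty order on 9405.75 targets Merania, not Velovia; it does not apply.
Duty = $236,974.29 × 0% = $0.00.
Total = $918.78 + $0.00 = $918.78.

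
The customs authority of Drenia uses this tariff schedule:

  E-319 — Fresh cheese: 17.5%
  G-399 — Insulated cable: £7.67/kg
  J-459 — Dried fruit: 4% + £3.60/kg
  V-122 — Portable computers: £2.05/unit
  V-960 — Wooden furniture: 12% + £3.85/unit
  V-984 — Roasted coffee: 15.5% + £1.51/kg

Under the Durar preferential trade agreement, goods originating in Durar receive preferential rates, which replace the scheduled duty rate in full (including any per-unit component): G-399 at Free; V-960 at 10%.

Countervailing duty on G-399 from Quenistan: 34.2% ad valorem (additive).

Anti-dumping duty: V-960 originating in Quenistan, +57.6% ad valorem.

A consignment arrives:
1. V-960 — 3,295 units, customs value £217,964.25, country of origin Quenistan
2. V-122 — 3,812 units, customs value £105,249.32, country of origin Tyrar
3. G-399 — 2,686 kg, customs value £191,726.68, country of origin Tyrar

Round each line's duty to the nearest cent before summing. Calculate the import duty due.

£192,805.09

Line 1 (V-960, Quenistan, 3,295 units, £217,964.25):
Base rate for V-960 is 12% + £3.85/unit.
V-960 has an FTA preferential rate, but origin Quenistan is not Durar; base rate stands.
Additional duty on V-960 from Quenistan: +57.6%. Applied ad valorem rate: 12% + 57.6% = 69.6%.
Duty = £217,964.25 × 69.6% + 3,295 × £3.85 = £164,388.87.
Line 2 (V-122, Tyrar, 3,812 units, £105,249.32):
Base rate for V-122 is £2.05/unit.
Duty = 3,812 × £2.05 = £7,814.60.
Line 3 (G-399, Tyrar, 2,686 kg, £191,726.68):
Base rate for G-399 is £7.67/kg.
G-399 has an FTA preferential rate, but origin Tyrar is not Durar; base rate stands.
The additional-duty order on G-399 targets Quenistan, not Tyrar; it does not apply.
Duty = 2,686 × £7.67 = £20,601.62.
Total = £164,388.87 + £7,814.60 + £20,601.62 = £192,805.09.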